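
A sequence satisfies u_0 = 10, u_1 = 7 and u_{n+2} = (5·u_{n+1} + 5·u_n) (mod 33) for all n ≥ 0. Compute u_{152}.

Listing terms: u_0 = 10,  u_1 = 7,  u_2 = 19,  u_3 = 31,  u_4 = 19,  u_5 = 19,  u_6 = 25,  u_7 = 22,  u_8 = 4,  u_9 = 31,  u_{10} = 10,  u_{11} = 7.
Since (u_{10}, u_{11}) = (u_0, u_1) = (10, 7) (two consecutive terms determine the rest), the sequence is periodic with period 10.
(152 - 0) mod 10 = 2, so u_{152} = u_2 = 19.

19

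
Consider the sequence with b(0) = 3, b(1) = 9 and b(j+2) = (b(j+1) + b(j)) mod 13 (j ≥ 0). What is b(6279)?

11

b(0) = 3, b(1) = 9, b(2) = 12, b(3) = 8, b(4) = 7, b(5) = 2, b(6) = 9, b(7) = 11, b(8) = 7, b(9) = 5, b(10) = 12, b(11) = 4, b(12) = 3, b(13) = 7, b(14) = 10, b(15) = 4, b(16) = 1, b(17) = 5, b(18) = 6, b(19) = 11, b(20) = 4, b(21) = 2, b(22) = 6, b(23) = 8, b(24) = 1, b(25) = 9, b(26) = 10, b(27) = 6, b(28) = 3, b(29) = 9.
The sequence repeats with period 28.
(6279 - 0) mod 28 = 7, so b(6279) = b(7) = 11.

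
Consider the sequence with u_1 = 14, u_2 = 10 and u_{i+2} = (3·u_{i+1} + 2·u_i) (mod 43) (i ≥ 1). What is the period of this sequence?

Listing terms: u_1 = 14, u_2 = 10, u_3 = 15, u_4 = 22, u_5 = 10, u_6 = 31, u_7 = 27, u_8 = 14, u_9 = 10.
Since (u_8, u_9) = (u_1, u_2) = (14, 10) (two consecutive terms determine the rest), the sequence is periodic with period 7.

7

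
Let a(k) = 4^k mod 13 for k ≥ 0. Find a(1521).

Computing terms: a(0) = 1; a(1) = 4; a(2) = 3; a(3) = 12; a(4) = 9; a(5) = 10; a(6) = 1.
Since a(6) = a(0) = 1, the sequence is periodic with period 6.
(1521 - 0) mod 6 = 3, so a(1521) = a(3) = 12.

12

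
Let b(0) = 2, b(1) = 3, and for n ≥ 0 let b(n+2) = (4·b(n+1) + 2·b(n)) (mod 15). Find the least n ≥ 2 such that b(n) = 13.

9

We have b(0) = 2; b(1) = 3; b(2) = 1; b(3) = 10; b(4) = 12; b(5) = 8; b(6) = 11; b(7) = 0; b(8) = 7; b(9) = 13; b(10) = 6; b(11) = 5; b(12) = 2; b(13) = 3.
The sequence repeats with period 12.
The value 13 first appears (with n ≥ 2) at b(9).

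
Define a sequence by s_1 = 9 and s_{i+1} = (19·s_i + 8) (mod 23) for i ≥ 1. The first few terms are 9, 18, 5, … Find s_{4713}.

s_1 = 9; s_2 = 18; s_3 = 5; s_4 = 11; s_5 = 10; s_6 = 14; s_7 = 21; s_8 = 16; s_9 = 13; s_{10} = 2; s_{11} = 0; s_{12} = 8; s_{13} = 22; s_{14} = 12; s_{15} = 6; s_{16} = 7; s_{17} = 3; s_{18} = 19; s_{19} = 1; s_{20} = 4; s_{21} = 15; s_{22} = 17; s_{23} = 9.
The sequence repeats with period 22.
So s_{4713} = s_{1 + ((4713-1) mod 22)} = s_5 = 10.

10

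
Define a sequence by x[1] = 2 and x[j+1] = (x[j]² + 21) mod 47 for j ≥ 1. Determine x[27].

35

Computing terms: x[1] = 2; x[2] = 25; x[3] = 35; x[4] = 24; x[5] = 33; x[6] = 29; x[7] = 16; x[8] = 42; x[9] = 46; x[10] = 22; x[11] = 35.
Since x[11] = x[3] = 35, the sequence is eventually periodic: after a pre-period of length 2 it cycles with period 8.
For j ≥ 3, x[j] depends only on (j - 3) mod 8. (27 - 3) mod 8 = 0, so x[27] = x[3] = 35.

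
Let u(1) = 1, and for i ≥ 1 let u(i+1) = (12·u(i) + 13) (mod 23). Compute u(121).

Listing terms: u(1) = 1, u(2) = 2, u(3) = 14, u(4) = 20, u(5) = 0, u(6) = 13, u(7) = 8, u(8) = 17, u(9) = 10, u(10) = 18, u(11) = 22, u(12) = 1.
Since u(12) = u(1) = 1, the sequence is periodic with period 11.
So u(121) = u(1 + ((121-1) mod 11)) = u(11) = 22.

22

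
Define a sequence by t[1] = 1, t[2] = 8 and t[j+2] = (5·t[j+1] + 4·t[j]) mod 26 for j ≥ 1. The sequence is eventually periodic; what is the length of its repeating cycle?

Computing terms: t[1] = 1, t[2] = 8, t[3] = 18, t[4] = 18, t[5] = 6, t[6] = 24, t[7] = 14, t[8] = 10, t[9] = 2, t[10] = 24, t[11] = 24, t[12] = 8, t[13] = 6, t[14] = 10, t[15] = 22, t[16] = 20, t[17] = 6, t[18] = 6, t[19] = 2, t[20] = 8, t[21] = 22, t[22] = 12, t[23] = 18, t[24] = 8, t[25] = 8, t[26] = 20, t[27] = 2, t[28] = 12, t[29] = 16, t[30] = 24, t[31] = 2, t[32] = 2, t[33] = 18, t[34] = 20, t[35] = 16, t[36] = 4, t[37] = 6, t[38] = 20, t[39] = 20, t[40] = 24, t[41] = 18, t[42] = 4, t[43] = 14, t[44] = 8, t[45] = 18.
Since (t[44], t[45]) = (t[2], t[3]) = (8, 18) (two consecutive terms determine the rest), the sequence is eventually periodic: after a pre-period of length 1 it cycles with period 42.

42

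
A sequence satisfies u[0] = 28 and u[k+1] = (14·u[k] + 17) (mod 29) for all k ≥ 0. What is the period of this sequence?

28

Listing terms: u[0] = 28,  u[1] = 3,  u[2] = 1,  u[3] = 2,  u[4] = 16,  u[5] = 9,  u[6] = 27,  u[7] = 18,  u[8] = 8,  u[9] = 13,  u[10] = 25,  u[11] = 19,  u[12] = 22,  u[13] = 6,  u[14] = 14,  u[15] = 10,  u[16] = 12,  u[17] = 11,  u[18] = 26,  u[19] = 4,  u[20] = 15,  u[21] = 24,  u[22] = 5,  u[23] = 0,  u[24] = 17,  u[25] = 23,  u[26] = 20,  u[27] = 7,  u[28] = 28.
The sequence repeats with period 28.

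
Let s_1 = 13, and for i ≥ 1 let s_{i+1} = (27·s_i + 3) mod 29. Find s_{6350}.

We have s_1 = 13,  s_2 = 6,  s_3 = 20,  s_4 = 21,  s_5 = 19,  s_6 = 23,  s_7 = 15,  s_8 = 2,  s_9 = 28,  s_{10} = 5,  s_{11} = 22,  s_{12} = 17,  s_{13} = 27,  s_{14} = 7,  s_{15} = 18,  s_{16} = 25,  s_{17} = 11,  s_{18} = 10,  s_{19} = 12,  s_{20} = 8,  s_{21} = 16,  s_{22} = 0,  s_{23} = 3,  s_{24} = 26,  s_{25} = 9,  s_{26} = 14,  s_{27} = 4,  s_{28} = 24,  s_{29} = 13.
The sequence repeats with period 28.
So s_{6350} = s_{1 + ((6350-1) mod 28)} = s_{22} = 0.

0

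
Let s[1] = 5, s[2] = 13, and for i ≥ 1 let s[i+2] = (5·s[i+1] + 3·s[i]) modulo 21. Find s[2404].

19

Computing terms: s[1] = 5, s[2] = 13, s[3] = 17, s[4] = 19, s[5] = 20, s[6] = 10, s[7] = 5, s[8] = 13.
Since (s[7], s[8]) = (s[1], s[2]) = (5, 13) (two consecutive terms determine the rest), the sequence is periodic with period 6.
(2404 - 1) mod 6 = 3, so s[2404] = s[4] = 19.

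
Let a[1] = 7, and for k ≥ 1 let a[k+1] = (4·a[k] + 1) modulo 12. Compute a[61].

1

Computing terms: a[1] = 7,  a[2] = 5,  a[3] = 9,  a[4] = 1,  a[5] = 5.
Since a[5] = a[2] = 5, the sequence is eventually periodic: after a pre-period of length 1 it cycles with period 3.
For k ≥ 2, a[k] depends only on (k - 2) mod 3. (61 - 2) mod 3 = 2, so a[61] = a[4] = 1.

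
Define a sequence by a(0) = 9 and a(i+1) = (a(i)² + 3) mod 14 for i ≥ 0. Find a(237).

We have a(0) = 9,  a(1) = 0,  a(2) = 3,  a(3) = 12,  a(4) = 7,  a(5) = 10,  a(6) = 5,  a(7) = 0.
Since a(7) = a(1) = 0, the sequence is eventually periodic: after a pre-period of length 1 it cycles with period 6.
For i ≥ 1, a(i) depends only on (i - 1) mod 6. (237 - 1) mod 6 = 2, so a(237) = a(3) = 12.

12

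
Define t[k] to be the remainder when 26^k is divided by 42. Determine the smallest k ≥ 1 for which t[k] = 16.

Listing terms: t[0] = 1,  t[1] = 26,  t[2] = 4,  t[3] = 20,  t[4] = 16,  t[5] = 38,  t[6] = 22,  t[7] = 26.
Since t[7] = t[1] = 26, the sequence is eventually periodic: after a pre-period of length 1 it cycles with period 6.
The value 16 first appears (with k ≥ 1) at t[4].

4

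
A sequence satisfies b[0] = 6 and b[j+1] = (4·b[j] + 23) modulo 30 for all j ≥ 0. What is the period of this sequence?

6

Computing terms: b[0] = 6, b[1] = 17, b[2] = 1, b[3] = 27, b[4] = 11, b[5] = 7, b[6] = 21, b[7] = 17.
Since b[7] = b[1] = 17, the sequence is eventually periodic: after a pre-period of length 1 it cycles with period 6.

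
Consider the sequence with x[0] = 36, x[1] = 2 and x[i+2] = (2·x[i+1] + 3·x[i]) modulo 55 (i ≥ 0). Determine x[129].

We have x[0] = 36; x[1] = 2; x[2] = 2; x[3] = 10; x[4] = 26; x[5] = 27; x[6] = 22; x[7] = 15; x[8] = 41; x[9] = 17; x[10] = 47; x[11] = 35; x[12] = 46; x[13] = 32; x[14] = 37; x[15] = 5; x[16] = 11; x[17] = 37; x[18] = 52; x[19] = 50; x[20] = 36; x[21] = 2.
The sequence repeats with period 20.
So x[129] = x[0 + ((129-0) mod 20)] = x[9] = 17.

17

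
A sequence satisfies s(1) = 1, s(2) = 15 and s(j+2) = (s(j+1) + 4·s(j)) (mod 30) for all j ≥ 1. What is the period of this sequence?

24

Listing terms: s(1) = 1,  s(2) = 15,  s(3) = 19,  s(4) = 19,  s(5) = 5,  s(6) = 21,  s(7) = 11,  s(8) = 5,  s(9) = 19,  s(10) = 9,  s(11) = 25,  s(12) = 1,  s(13) = 11,  s(14) = 15,  s(15) = 29,  s(16) = 29,  s(17) = 25,  s(18) = 21,  s(19) = 1,  s(20) = 25,  s(21) = 29,  s(22) = 9,  s(23) = 5,  s(24) = 11,  s(25) = 1,  s(26) = 15.
The sequence repeats with period 24.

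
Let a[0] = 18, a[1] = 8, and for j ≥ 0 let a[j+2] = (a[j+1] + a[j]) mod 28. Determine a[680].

10

Computing terms: a[0] = 18; a[1] = 8; a[2] = 26; a[3] = 6; a[4] = 4; a[5] = 10; a[6] = 14; a[7] = 24; a[8] = 10; a[9] = 6; a[10] = 16; a[11] = 22; a[12] = 10; a[13] = 4; a[14] = 14; a[15] = 18; a[16] = 4; a[17] = 22; a[18] = 26; a[19] = 20; a[20] = 18; a[21] = 10; a[22] = 0; a[23] = 10; a[24] = 10; a[25] = 20; a[26] = 2; a[27] = 22; a[28] = 24; a[29] = 18; a[30] = 14; a[31] = 4; a[32] = 18; a[33] = 22; a[34] = 12; a[35] = 6; a[36] = 18; a[37] = 24; a[38] = 14; a[39] = 10; a[40] = 24; a[41] = 6; a[42] = 2; a[43] = 8; a[44] = 10; a[45] = 18; a[46] = 0; a[47] = 18; a[48] = 18; a[49] = 8.
The sequence repeats with period 48.
(680 - 0) mod 48 = 8, so a[680] = a[8] = 10.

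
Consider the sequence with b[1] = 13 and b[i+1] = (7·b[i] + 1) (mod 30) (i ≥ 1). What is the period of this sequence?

We have b[1] = 13; b[2] = 2; b[3] = 15; b[4] = 16; b[5] = 23; b[6] = 12; b[7] = 25; b[8] = 26; b[9] = 3; b[10] = 22; b[11] = 5; b[12] = 6; b[13] = 13.
The sequence repeats with period 12.

12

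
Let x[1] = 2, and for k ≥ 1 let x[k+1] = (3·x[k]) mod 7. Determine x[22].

5

x[1] = 2; x[2] = 6; x[3] = 4; x[4] = 5; x[5] = 1; x[6] = 3; x[7] = 2.
Since x[7] = x[1] = 2, the sequence is periodic with period 6.
So x[22] = x[1 + ((22-1) mod 6)] = x[4] = 5.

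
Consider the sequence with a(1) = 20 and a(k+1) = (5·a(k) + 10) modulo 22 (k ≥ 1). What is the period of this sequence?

5

Listing terms: a(1) = 20,  a(2) = 0,  a(3) = 10,  a(4) = 16,  a(5) = 2,  a(6) = 20.
The sequence repeats with period 5.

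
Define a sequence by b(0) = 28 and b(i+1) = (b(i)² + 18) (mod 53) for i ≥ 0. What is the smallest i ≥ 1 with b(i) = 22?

Listing terms: b(0) = 28,  b(1) = 7,  b(2) = 14,  b(3) = 2,  b(4) = 22,  b(5) = 25,  b(6) = 7.
Since b(6) = b(1) = 7, the sequence is eventually periodic: after a pre-period of length 1 it cycles with period 5.
The value 22 first appears (with i ≥ 1) at b(4).

4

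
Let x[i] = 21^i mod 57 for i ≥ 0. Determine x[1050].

45

Computing terms: x[0] = 1,  x[1] = 21,  x[2] = 42,  x[3] = 27,  x[4] = 54,  x[5] = 51,  x[6] = 45,  x[7] = 33,  x[8] = 9,  x[9] = 18,  x[10] = 36,  x[11] = 15,  x[12] = 30,  x[13] = 3,  x[14] = 6,  x[15] = 12,  x[16] = 24,  x[17] = 48,  x[18] = 39,  x[19] = 21.
Since x[19] = x[1] = 21, the sequence is eventually periodic: after a pre-period of length 1 it cycles with period 18.
For i ≥ 1, x[i] depends only on (i - 1) mod 18. (1050 - 1) mod 18 = 5, so x[1050] = x[6] = 45.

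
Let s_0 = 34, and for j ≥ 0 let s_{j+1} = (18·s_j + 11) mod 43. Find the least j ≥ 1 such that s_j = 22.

23

We have s_0 = 34; s_1 = 21; s_2 = 2; s_3 = 4; s_4 = 40; s_5 = 0; s_6 = 11; s_7 = 37; s_8 = 32; s_9 = 28; s_{10} = 42; s_{11} = 36; s_{12} = 14; s_{13} = 5; s_{14} = 15; s_{15} = 23; s_{16} = 38; s_{17} = 7; s_{18} = 8; s_{19} = 26; s_{20} = 6; s_{21} = 33; s_{22} = 3; s_{23} = 22; s_{24} = 20; s_{25} = 27; s_{26} = 24; s_{27} = 13; s_{28} = 30; s_{29} = 35; s_{30} = 39; s_{31} = 25; s_{32} = 31; s_{33} = 10; s_{34} = 19; s_{35} = 9; s_{36} = 1; s_{37} = 29; s_{38} = 17; s_{39} = 16; s_{40} = 41; s_{41} = 18; s_{42} = 34.
The sequence repeats with period 42.
The value 22 first appears (with j ≥ 1) at s_{23}.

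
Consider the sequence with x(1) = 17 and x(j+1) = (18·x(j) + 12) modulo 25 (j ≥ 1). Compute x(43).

11

Computing terms: x(1) = 17,  x(2) = 18,  x(3) = 11,  x(4) = 10,  x(5) = 17.
The sequence repeats with period 4.
So x(43) = x(1 + ((43-1) mod 4)) = x(3) = 11.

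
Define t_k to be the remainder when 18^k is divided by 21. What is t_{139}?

t_1 = 18, t_2 = 9, t_3 = 15, t_4 = 18.
Since t_4 = t_1 = 18, the sequence is periodic with period 3.
So t_{139} = t_{1 + ((139-1) mod 3)} = t_1 = 18.

18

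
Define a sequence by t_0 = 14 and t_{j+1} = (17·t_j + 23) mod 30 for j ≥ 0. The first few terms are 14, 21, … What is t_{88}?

14

We have t_0 = 14; t_1 = 21; t_2 = 20; t_3 = 3; t_4 = 14.
Since t_4 = t_0 = 14, the sequence is periodic with period 4.
(88 - 0) mod 4 = 0, so t_{88} = t_0 = 14.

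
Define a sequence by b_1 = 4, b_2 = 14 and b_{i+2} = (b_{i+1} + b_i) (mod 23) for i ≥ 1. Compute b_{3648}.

Computing terms: b_1 = 4, b_2 = 14, b_3 = 18, b_4 = 9, b_5 = 4, b_6 = 13, b_7 = 17, b_8 = 7, b_9 = 1, b_{10} = 8, b_{11} = 9, b_{12} = 17, b_{13} = 3, b_{14} = 20, b_{15} = 0, b_{16} = 20, b_{17} = 20, b_{18} = 17, b_{19} = 14, b_{20} = 8, b_{21} = 22, b_{22} = 7, b_{23} = 6, b_{24} = 13, b_{25} = 19, b_{26} = 9, b_{27} = 5, b_{28} = 14, b_{29} = 19, b_{30} = 10, b_{31} = 6, b_{32} = 16, b_{33} = 22, b_{34} = 15, b_{35} = 14, b_{36} = 6, b_{37} = 20, b_{38} = 3, b_{39} = 0, b_{40} = 3, b_{41} = 3, b_{42} = 6, b_{43} = 9, b_{44} = 15, b_{45} = 1, b_{46} = 16, b_{47} = 17, b_{48} = 10, b_{49} = 4, b_{50} = 14.
Since (b_{49}, b_{50}) = (b_1, b_2) = (4, 14) (two consecutive terms determine the rest), the sequence is periodic with period 48.
So b_{3648} = b_{1 + ((3648-1) mod 48)} = b_{48} = 10.

10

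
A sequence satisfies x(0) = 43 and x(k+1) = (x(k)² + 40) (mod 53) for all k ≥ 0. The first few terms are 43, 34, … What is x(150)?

x(0) = 43,  x(1) = 34,  x(2) = 30,  x(3) = 39,  x(4) = 24,  x(5) = 33,  x(6) = 16,  x(7) = 31,  x(8) = 47,  x(9) = 23,  x(10) = 39.
Since x(10) = x(3) = 39, the sequence is eventually periodic: after a pre-period of length 3 it cycles with period 7.
For k ≥ 3, x(k) depends only on (k - 3) mod 7. (150 - 3) mod 7 = 0, so x(150) = x(3) = 39.

39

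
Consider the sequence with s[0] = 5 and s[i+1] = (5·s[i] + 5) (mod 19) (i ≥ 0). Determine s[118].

11

Listing terms: s[0] = 5, s[1] = 11, s[2] = 3, s[3] = 1, s[4] = 10, s[5] = 17, s[6] = 14, s[7] = 18, s[8] = 0, s[9] = 5.
The sequence repeats with period 9.
(118 - 0) mod 9 = 1, so s[118] = s[1] = 11.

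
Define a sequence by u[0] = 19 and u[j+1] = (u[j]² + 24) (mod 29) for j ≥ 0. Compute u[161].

0

Computing terms: u[0] = 19,  u[1] = 8,  u[2] = 1,  u[3] = 25,  u[4] = 11,  u[5] = 0,  u[6] = 24,  u[7] = 20,  u[8] = 18,  u[9] = 0.
Since u[9] = u[5] = 0, the sequence is eventually periodic: after a pre-period of length 5 it cycles with period 4.
For j ≥ 5, u[j] depends only on (j - 5) mod 4. (161 - 5) mod 4 = 0, so u[161] = u[5] = 0.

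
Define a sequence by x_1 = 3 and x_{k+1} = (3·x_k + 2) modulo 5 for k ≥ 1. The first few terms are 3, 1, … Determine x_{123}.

0

x_1 = 3; x_2 = 1; x_3 = 0; x_4 = 2; x_5 = 3.
Since x_5 = x_1 = 3, the sequence is periodic with period 4.
So x_{123} = x_{1 + ((123-1) mod 4)} = x_3 = 0.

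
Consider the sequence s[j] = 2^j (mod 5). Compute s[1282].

We have s[1] = 2,  s[2] = 4,  s[3] = 3,  s[4] = 1,  s[5] = 2.
The sequence repeats with period 4.
(1282 - 1) mod 4 = 1, so s[1282] = s[2] = 4.

4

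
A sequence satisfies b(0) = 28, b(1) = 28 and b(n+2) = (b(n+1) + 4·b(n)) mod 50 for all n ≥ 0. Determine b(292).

Computing terms: b(0) = 28, b(1) = 28, b(2) = 40, b(3) = 2, b(4) = 12, b(5) = 20, b(6) = 18, b(7) = 48, b(8) = 20, b(9) = 12, b(10) = 42, b(11) = 40, b(12) = 8, b(13) = 18, b(14) = 0, b(15) = 22, b(16) = 22, b(17) = 10, b(18) = 48, b(19) = 38, b(20) = 30, b(21) = 32, b(22) = 2, b(23) = 30, b(24) = 38, b(25) = 8, b(26) = 10, b(27) = 42, b(28) = 32, b(29) = 0, b(30) = 28, b(31) = 28.
Since (b(30), b(31)) = (b(0), b(1)) = (28, 28) (two consecutive terms determine the rest), the sequence is periodic with period 30.
So b(292) = b(0 + ((292-0) mod 30)) = b(22) = 2.

2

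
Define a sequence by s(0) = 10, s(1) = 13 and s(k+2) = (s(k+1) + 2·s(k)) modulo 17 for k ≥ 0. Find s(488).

s(0) = 10; s(1) = 13; s(2) = 16; s(3) = 8; s(4) = 6; s(5) = 5; s(6) = 0; s(7) = 10; s(8) = 10; s(9) = 13.
Since (s(8), s(9)) = (s(0), s(1)) = (10, 13) (two consecutive terms determine the rest), the sequence is periodic with period 8.
(488 - 0) mod 8 = 0, so s(488) = s(0) = 10.

10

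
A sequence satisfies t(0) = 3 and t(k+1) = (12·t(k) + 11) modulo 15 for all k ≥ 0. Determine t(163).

11

Listing terms: t(0) = 3, t(1) = 2, t(2) = 5, t(3) = 11, t(4) = 8, t(5) = 2.
Since t(5) = t(1) = 2, the sequence is eventually periodic: after a pre-period of length 1 it cycles with period 4.
For k ≥ 1, t(k) depends only on (k - 1) mod 4. (163 - 1) mod 4 = 2, so t(163) = t(3) = 11.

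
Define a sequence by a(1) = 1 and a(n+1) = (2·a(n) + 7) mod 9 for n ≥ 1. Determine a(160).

3

We have a(1) = 1; a(2) = 0; a(3) = 7; a(4) = 3; a(5) = 4; a(6) = 6; a(7) = 1.
Since a(7) = a(1) = 1, the sequence is periodic with period 6.
(160 - 1) mod 6 = 3, so a(160) = a(4) = 3.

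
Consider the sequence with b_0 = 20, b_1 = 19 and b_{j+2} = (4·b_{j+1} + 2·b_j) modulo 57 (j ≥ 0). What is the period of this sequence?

18

b_0 = 20,  b_1 = 19,  b_2 = 2,  b_3 = 46,  b_4 = 17,  b_5 = 46,  b_6 = 47,  b_7 = 52,  b_8 = 17,  b_9 = 1,  b_{10} = 38,  b_{11} = 40,  b_{12} = 8,  b_{13} = 55,  b_{14} = 8,  b_{15} = 28,  b_{16} = 14,  b_{17} = 55,  b_{18} = 20,  b_{19} = 19.
Since (b_{18}, b_{19}) = (b_0, b_1) = (20, 19) (two consecutive terms determine the rest), the sequence is periodic with period 18.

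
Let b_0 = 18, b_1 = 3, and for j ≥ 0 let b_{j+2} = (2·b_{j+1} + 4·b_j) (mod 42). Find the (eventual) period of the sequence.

Listing terms: b_0 = 18, b_1 = 3, b_2 = 36, b_3 = 0, b_4 = 18, b_5 = 36, b_6 = 18, b_7 = 12, b_8 = 12, b_9 = 30, b_{10} = 24, b_{11} = 0, b_{12} = 12, b_{13} = 24, b_{14} = 12, b_{15} = 36, b_{16} = 36, b_{17} = 6, b_{18} = 30, b_{19} = 0, b_{20} = 36, b_{21} = 30, b_{22} = 36, b_{23} = 24, b_{24} = 24, b_{25} = 18, b_{26} = 6, b_{27} = 0, b_{28} = 24, b_{29} = 6, b_{30} = 24, b_{31} = 30, b_{32} = 30, b_{33} = 12, b_{34} = 18, b_{35} = 0, b_{36} = 30, b_{37} = 18, b_{38} = 30, b_{39} = 6, b_{40} = 6, b_{41} = 36, b_{42} = 12, b_{43} = 0, b_{44} = 6, b_{45} = 12, b_{46} = 6, b_{47} = 18, b_{48} = 18, b_{49} = 24, b_{50} = 36, b_{51} = 0.
Since (b_{50}, b_{51}) = (b_2, b_3) = (36, 0) (two consecutive terms determine the rest), the sequence is eventually periodic: after a pre-period of length 2 it cycles with period 48.

48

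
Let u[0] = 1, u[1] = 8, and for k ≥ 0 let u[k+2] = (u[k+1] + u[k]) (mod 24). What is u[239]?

u[0] = 1; u[1] = 8; u[2] = 9; u[3] = 17; u[4] = 2; u[5] = 19; u[6] = 21; u[7] = 16; u[8] = 13; u[9] = 5; u[10] = 18; u[11] = 23; u[12] = 17; u[13] = 16; u[14] = 9; u[15] = 1; u[16] = 10; u[17] = 11; u[18] = 21; u[19] = 8; u[20] = 5; u[21] = 13; u[22] = 18; u[23] = 7; u[24] = 1; u[25] = 8.
The sequence repeats with period 24.
(239 - 0) mod 24 = 23, so u[239] = u[23] = 7.

7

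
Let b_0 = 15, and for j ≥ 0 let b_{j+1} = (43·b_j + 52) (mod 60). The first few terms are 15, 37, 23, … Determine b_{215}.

b_0 = 15; b_1 = 37; b_2 = 23; b_3 = 21; b_4 = 55; b_5 = 17; b_6 = 3; b_7 = 1; b_8 = 35; b_9 = 57; b_{10} = 43; b_{11} = 41; b_{12} = 15.
The sequence repeats with period 12.
So b_{215} = b_{0 + ((215-0) mod 12)} = b_{11} = 41.

41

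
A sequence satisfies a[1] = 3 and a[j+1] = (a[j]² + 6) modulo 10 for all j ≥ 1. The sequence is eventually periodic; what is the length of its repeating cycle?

Computing terms: a[1] = 3, a[2] = 5, a[3] = 1, a[4] = 7, a[5] = 5.
Since a[5] = a[2] = 5, the sequence is eventually periodic: after a pre-period of length 1 it cycles with period 3.

3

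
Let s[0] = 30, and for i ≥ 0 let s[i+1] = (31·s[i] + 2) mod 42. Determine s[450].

30

We have s[0] = 30, s[1] = 8, s[2] = 40, s[3] = 24, s[4] = 32, s[5] = 28, s[6] = 30.
Since s[6] = s[0] = 30, the sequence is periodic with period 6.
So s[450] = s[0 + ((450-0) mod 6)] = s[0] = 30.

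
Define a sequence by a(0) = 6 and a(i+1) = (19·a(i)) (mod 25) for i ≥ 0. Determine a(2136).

11

We have a(0) = 6, a(1) = 14, a(2) = 16, a(3) = 4, a(4) = 1, a(5) = 19, a(6) = 11, a(7) = 9, a(8) = 21, a(9) = 24, a(10) = 6.
The sequence repeats with period 10.
(2136 - 0) mod 10 = 6, so a(2136) = a(6) = 11.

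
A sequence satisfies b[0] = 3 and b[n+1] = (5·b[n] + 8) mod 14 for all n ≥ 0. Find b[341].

We have b[0] = 3; b[1] = 9; b[2] = 11; b[3] = 7; b[4] = 1; b[5] = 13; b[6] = 3.
Since b[6] = b[0] = 3, the sequence is periodic with period 6.
(341 - 0) mod 6 = 5, so b[341] = b[5] = 13.

13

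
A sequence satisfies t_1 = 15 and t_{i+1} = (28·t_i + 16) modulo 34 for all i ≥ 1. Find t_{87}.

2

Listing terms: t_1 = 15; t_2 = 28; t_3 = 18; t_4 = 10; t_5 = 24; t_6 = 8; t_7 = 2; t_8 = 4; t_9 = 26; t_{10} = 30; t_{11} = 6; t_{12} = 14; t_{13} = 0; t_{14} = 16; t_{15} = 22; t_{16} = 20; t_{17} = 32; t_{18} = 28.
Since t_{18} = t_2 = 28, the sequence is eventually periodic: after a pre-period of length 1 it cycles with period 16.
For i ≥ 2, t_i depends only on (i - 2) mod 16. (87 - 2) mod 16 = 5, so t_{87} = t_7 = 2.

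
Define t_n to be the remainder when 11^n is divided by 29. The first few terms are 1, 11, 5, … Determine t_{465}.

3

t_0 = 1,  t_1 = 11,  t_2 = 5,  t_3 = 26,  t_4 = 25,  t_5 = 14,  t_6 = 9,  t_7 = 12,  t_8 = 16,  t_9 = 2,  t_{10} = 22,  t_{11} = 10,  t_{12} = 23,  t_{13} = 21,  t_{14} = 28,  t_{15} = 18,  t_{16} = 24,  t_{17} = 3,  t_{18} = 4,  t_{19} = 15,  t_{20} = 20,  t_{21} = 17,  t_{22} = 13,  t_{23} = 27,  t_{24} = 7,  t_{25} = 19,  t_{26} = 6,  t_{27} = 8,  t_{28} = 1.
The sequence repeats with period 28.
So t_{465} = t_{0 + ((465-0) mod 28)} = t_{17} = 3.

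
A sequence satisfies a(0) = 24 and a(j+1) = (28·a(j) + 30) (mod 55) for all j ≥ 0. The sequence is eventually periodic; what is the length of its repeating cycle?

We have a(0) = 24, a(1) = 42, a(2) = 51, a(3) = 28, a(4) = 44, a(5) = 52, a(6) = 1, a(7) = 3, a(8) = 4, a(9) = 32, a(10) = 46, a(11) = 53, a(12) = 29, a(13) = 17, a(14) = 11, a(15) = 8, a(16) = 34, a(17) = 47, a(18) = 26, a(19) = 43, a(20) = 24.
The sequence repeats with period 20.

20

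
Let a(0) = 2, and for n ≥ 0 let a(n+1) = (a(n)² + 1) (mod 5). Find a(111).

We have a(0) = 2, a(1) = 0, a(2) = 1, a(3) = 2.
The sequence repeats with period 3.
So a(111) = a(0 + ((111-0) mod 3)) = a(0) = 2.

2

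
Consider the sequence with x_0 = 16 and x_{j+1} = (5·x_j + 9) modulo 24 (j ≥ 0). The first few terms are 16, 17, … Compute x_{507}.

Listing terms: x_0 = 16; x_1 = 17; x_2 = 22; x_3 = 23; x_4 = 4; x_5 = 5; x_6 = 10; x_7 = 11; x_8 = 16.
The sequence repeats with period 8.
So x_{507} = x_{0 + ((507-0) mod 8)} = x_3 = 23.

23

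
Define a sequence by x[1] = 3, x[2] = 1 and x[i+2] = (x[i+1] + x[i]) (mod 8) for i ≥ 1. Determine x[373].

3

x[1] = 3; x[2] = 1; x[3] = 4; x[4] = 5; x[5] = 1; x[6] = 6; x[7] = 7; x[8] = 5; x[9] = 4; x[10] = 1; x[11] = 5; x[12] = 6; x[13] = 3; x[14] = 1.
Since (x[13], x[14]) = (x[1], x[2]) = (3, 1) (two consecutive terms determine the rest), the sequence is periodic with period 12.
So x[373] = x[1 + ((373-1) mod 12)] = x[1] = 3.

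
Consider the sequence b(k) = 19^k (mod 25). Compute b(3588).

Listing terms: b(0) = 1; b(1) = 19; b(2) = 11; b(3) = 9; b(4) = 21; b(5) = 24; b(6) = 6; b(7) = 14; b(8) = 16; b(9) = 4; b(10) = 1.
Since b(10) = b(0) = 1, the sequence is periodic with period 10.
(3588 - 0) mod 10 = 8, so b(3588) = b(8) = 16.

16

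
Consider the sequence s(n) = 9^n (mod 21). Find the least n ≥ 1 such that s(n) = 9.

1

We have s(0) = 1,  s(1) = 9,  s(2) = 18,  s(3) = 15,  s(4) = 9.
Since s(4) = s(1) = 9, the sequence is eventually periodic: after a pre-period of length 1 it cycles with period 3.
The value 9 first appears (with n ≥ 1) at s(1).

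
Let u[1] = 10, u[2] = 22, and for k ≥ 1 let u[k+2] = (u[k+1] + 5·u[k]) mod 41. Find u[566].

17

Listing terms: u[1] = 10, u[2] = 22, u[3] = 31, u[4] = 18, u[5] = 9, u[6] = 17, u[7] = 21, u[8] = 24, u[9] = 6, u[10] = 3, u[11] = 33, u[12] = 7, u[13] = 8, u[14] = 2, u[15] = 1, u[16] = 11, u[17] = 16, u[18] = 30, u[19] = 28, u[20] = 14, u[21] = 31, u[22] = 19, u[23] = 10, u[24] = 23, u[25] = 32, u[26] = 24, u[27] = 20, u[28] = 17, u[29] = 35, u[30] = 38, u[31] = 8, u[32] = 34, u[33] = 33, u[34] = 39, u[35] = 40, u[36] = 30, u[37] = 25, u[38] = 11, u[39] = 13, u[40] = 27, u[41] = 10, u[42] = 22.
The sequence repeats with period 40.
So u[566] = u[1 + ((566-1) mod 40)] = u[6] = 17.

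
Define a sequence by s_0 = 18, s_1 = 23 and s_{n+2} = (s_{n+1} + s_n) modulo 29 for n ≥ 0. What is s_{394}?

12

s_0 = 18, s_1 = 23, s_2 = 12, s_3 = 6, s_4 = 18, s_5 = 24, s_6 = 13, s_7 = 8, s_8 = 21, s_9 = 0, s_{10} = 21, s_{11} = 21, s_{12} = 13, s_{13} = 5, s_{14} = 18, s_{15} = 23.
Since (s_{14}, s_{15}) = (s_0, s_1) = (18, 23) (two consecutive terms determine the rest), the sequence is periodic with period 14.
So s_{394} = s_{0 + ((394-0) mod 14)} = s_2 = 12.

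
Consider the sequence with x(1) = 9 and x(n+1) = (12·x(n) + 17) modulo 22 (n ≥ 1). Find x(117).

Listing terms: x(1) = 9, x(2) = 15, x(3) = 21, x(4) = 5, x(5) = 11, x(6) = 17, x(7) = 1, x(8) = 7, x(9) = 13, x(10) = 19, x(11) = 3, x(12) = 9.
Since x(12) = x(1) = 9, the sequence is periodic with period 11.
So x(117) = x(1 + ((117-1) mod 11)) = x(7) = 1.

1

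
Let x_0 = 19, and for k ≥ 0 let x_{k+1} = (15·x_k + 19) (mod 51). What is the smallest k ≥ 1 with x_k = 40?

2

Listing terms: x_0 = 19; x_1 = 49; x_2 = 40; x_3 = 7; x_4 = 22; x_5 = 43; x_6 = 1; x_7 = 34; x_8 = 19.
The sequence repeats with period 8.
The value 40 first appears (with k ≥ 1) at x_2.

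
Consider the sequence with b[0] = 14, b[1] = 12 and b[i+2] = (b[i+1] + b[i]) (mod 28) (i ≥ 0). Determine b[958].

16

We have b[0] = 14, b[1] = 12, b[2] = 26, b[3] = 10, b[4] = 8, b[5] = 18, b[6] = 26, b[7] = 16, b[8] = 14, b[9] = 2, b[10] = 16, b[11] = 18, b[12] = 6, b[13] = 24, b[14] = 2, b[15] = 26, b[16] = 0, b[17] = 26, b[18] = 26, b[19] = 24, b[20] = 22, b[21] = 18, b[22] = 12, b[23] = 2, b[24] = 14, b[25] = 16, b[26] = 2, b[27] = 18, b[28] = 20, b[29] = 10, b[30] = 2, b[31] = 12, b[32] = 14, b[33] = 26, b[34] = 12, b[35] = 10, b[36] = 22, b[37] = 4, b[38] = 26, b[39] = 2, b[40] = 0, b[41] = 2, b[42] = 2, b[43] = 4, b[44] = 6, b[45] = 10, b[46] = 16, b[47] = 26, b[48] = 14, b[49] = 12.
The sequence repeats with period 48.
(958 - 0) mod 48 = 46, so b[958] = b[46] = 16.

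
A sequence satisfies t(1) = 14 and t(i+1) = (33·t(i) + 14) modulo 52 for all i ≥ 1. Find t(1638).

We have t(1) = 14, t(2) = 8, t(3) = 18, t(4) = 36, t(5) = 6, t(6) = 4, t(7) = 42, t(8) = 48, t(9) = 38, t(10) = 20, t(11) = 50, t(12) = 0, t(13) = 14.
Since t(13) = t(1) = 14, the sequence is periodic with period 12.
So t(1638) = t(1 + ((1638-1) mod 12)) = t(6) = 4.

4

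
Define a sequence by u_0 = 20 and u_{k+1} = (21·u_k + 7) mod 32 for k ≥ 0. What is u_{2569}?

19

u_0 = 20, u_1 = 11, u_2 = 14, u_3 = 13, u_4 = 24, u_5 = 31, u_6 = 18, u_7 = 1, u_8 = 28, u_9 = 19, u_{10} = 22, u_{11} = 21, u_{12} = 0, u_{13} = 7, u_{14} = 26, u_{15} = 9, u_{16} = 4, u_{17} = 27, u_{18} = 30, u_{19} = 29, u_{20} = 8, u_{21} = 15, u_{22} = 2, u_{23} = 17, u_{24} = 12, u_{25} = 3, u_{26} = 6, u_{27} = 5, u_{28} = 16, u_{29} = 23, u_{30} = 10, u_{31} = 25, u_{32} = 20.
The sequence repeats with period 32.
(2569 - 0) mod 32 = 9, so u_{2569} = u_9 = 19.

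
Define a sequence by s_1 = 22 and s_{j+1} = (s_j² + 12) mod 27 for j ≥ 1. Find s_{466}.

Computing terms: s_1 = 22, s_2 = 10, s_3 = 4, s_4 = 1, s_5 = 13, s_6 = 19, s_7 = 22.
Since s_7 = s_1 = 22, the sequence is periodic with period 6.
So s_{466} = s_{1 + ((466-1) mod 6)} = s_4 = 1.

1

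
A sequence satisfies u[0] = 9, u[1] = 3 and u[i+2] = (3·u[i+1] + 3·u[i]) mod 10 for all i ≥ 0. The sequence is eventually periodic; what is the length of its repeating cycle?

Listing terms: u[0] = 9, u[1] = 3, u[2] = 6, u[3] = 7, u[4] = 9, u[5] = 8, u[6] = 1, u[7] = 7, u[8] = 4, u[9] = 3, u[10] = 1, u[11] = 2, u[12] = 9, u[13] = 3.
Since (u[12], u[13]) = (u[0], u[1]) = (9, 3) (two consecutive terms determine the rest), the sequence is periodic with period 12.

12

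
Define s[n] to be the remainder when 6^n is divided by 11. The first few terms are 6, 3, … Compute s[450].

Computing terms: s[1] = 6, s[2] = 3, s[3] = 7, s[4] = 9, s[5] = 10, s[6] = 5, s[7] = 8, s[8] = 4, s[9] = 2, s[10] = 1, s[11] = 6.
The sequence repeats with period 10.
(450 - 1) mod 10 = 9, so s[450] = s[10] = 1.

1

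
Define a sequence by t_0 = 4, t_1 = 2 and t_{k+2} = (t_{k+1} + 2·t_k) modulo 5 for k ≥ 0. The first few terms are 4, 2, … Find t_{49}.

Computing terms: t_0 = 4; t_1 = 2; t_2 = 0; t_3 = 4; t_4 = 4; t_5 = 2.
Since (t_4, t_5) = (t_0, t_1) = (4, 2) (two consecutive terms determine the rest), the sequence is periodic with period 4.
So t_{49} = t_{0 + ((49-0) mod 4)} = t_1 = 2.

2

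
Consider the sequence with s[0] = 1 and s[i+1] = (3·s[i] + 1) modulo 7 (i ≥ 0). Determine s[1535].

0

s[0] = 1; s[1] = 4; s[2] = 6; s[3] = 5; s[4] = 2; s[5] = 0; s[6] = 1.
The sequence repeats with period 6.
So s[1535] = s[0 + ((1535-0) mod 6)] = s[5] = 0.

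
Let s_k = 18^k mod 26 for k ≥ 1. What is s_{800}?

s_1 = 18,  s_2 = 12,  s_3 = 8,  s_4 = 14,  s_5 = 18.
The sequence repeats with period 4.
So s_{800} = s_{1 + ((800-1) mod 4)} = s_4 = 14.

14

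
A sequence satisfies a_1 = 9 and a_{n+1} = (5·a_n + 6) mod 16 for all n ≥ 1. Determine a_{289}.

We have a_1 = 9, a_2 = 3, a_3 = 5, a_4 = 15, a_5 = 1, a_6 = 11, a_7 = 13, a_8 = 7, a_9 = 9.
Since a_9 = a_1 = 9, the sequence is periodic with period 8.
So a_{289} = a_{1 + ((289-1) mod 8)} = a_1 = 9.

9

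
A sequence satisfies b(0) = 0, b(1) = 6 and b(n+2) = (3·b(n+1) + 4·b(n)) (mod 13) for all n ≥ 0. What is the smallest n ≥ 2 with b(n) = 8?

5

Computing terms: b(0) = 0, b(1) = 6, b(2) = 5, b(3) = 0, b(4) = 7, b(5) = 8, b(6) = 0, b(7) = 6.
The sequence repeats with period 6.
The value 8 first appears (with n ≥ 2) at b(5).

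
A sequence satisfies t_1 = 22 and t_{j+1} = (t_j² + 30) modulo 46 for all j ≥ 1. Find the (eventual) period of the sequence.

4

t_1 = 22,  t_2 = 8,  t_3 = 2,  t_4 = 34,  t_5 = 36,  t_6 = 38,  t_7 = 2.
Since t_7 = t_3 = 2, the sequence is eventually periodic: after a pre-period of length 2 it cycles with period 4.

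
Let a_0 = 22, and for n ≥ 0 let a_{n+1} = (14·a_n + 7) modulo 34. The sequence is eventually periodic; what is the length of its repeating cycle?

16

Listing terms: a_0 = 22; a_1 = 9; a_2 = 31; a_3 = 33; a_4 = 27; a_5 = 11; a_6 = 25; a_7 = 17; a_8 = 7; a_9 = 3; a_{10} = 15; a_{11} = 13; a_{12} = 19; a_{13} = 1; a_{14} = 21; a_{15} = 29; a_{16} = 5; a_{17} = 9.
Since a_{17} = a_1 = 9, the sequence is eventually periodic: after a pre-period of length 1 it cycles with period 16.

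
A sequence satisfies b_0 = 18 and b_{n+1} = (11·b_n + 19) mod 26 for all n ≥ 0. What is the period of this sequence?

12

Computing terms: b_0 = 18,  b_1 = 9,  b_2 = 14,  b_3 = 17,  b_4 = 24,  b_5 = 23,  b_6 = 12,  b_7 = 21,  b_8 = 16,  b_9 = 13,  b_{10} = 6,  b_{11} = 7,  b_{12} = 18.
The sequence repeats with period 12.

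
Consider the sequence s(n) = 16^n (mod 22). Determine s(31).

16

We have s(1) = 16; s(2) = 14; s(3) = 4; s(4) = 20; s(5) = 12; s(6) = 16.
The sequence repeats with period 5.
(31 - 1) mod 5 = 0, so s(31) = s(1) = 16.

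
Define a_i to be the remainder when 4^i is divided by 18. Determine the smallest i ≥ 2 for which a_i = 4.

Computing terms: a_1 = 4,  a_2 = 16,  a_3 = 10,  a_4 = 4.
The sequence repeats with period 3.
The value 4 next appears (with i ≥ 2) at a_4.

4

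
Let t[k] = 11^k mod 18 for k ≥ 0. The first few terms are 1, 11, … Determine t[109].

11

Computing terms: t[0] = 1; t[1] = 11; t[2] = 13; t[3] = 17; t[4] = 7; t[5] = 5; t[6] = 1.
Since t[6] = t[0] = 1, the sequence is periodic with period 6.
So t[109] = t[0 + ((109-0) mod 6)] = t[1] = 11.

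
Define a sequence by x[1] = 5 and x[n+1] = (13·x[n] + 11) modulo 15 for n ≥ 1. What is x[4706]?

1

x[1] = 5; x[2] = 1; x[3] = 9; x[4] = 8; x[5] = 10; x[6] = 6; x[7] = 14; x[8] = 13; x[9] = 0; x[10] = 11; x[11] = 4; x[12] = 3; x[13] = 5.
Since x[13] = x[1] = 5, the sequence is periodic with period 12.
(4706 - 1) mod 12 = 1, so x[4706] = x[2] = 1.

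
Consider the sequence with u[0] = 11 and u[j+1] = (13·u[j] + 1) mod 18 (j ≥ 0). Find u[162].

11

Listing terms: u[0] = 11,  u[1] = 0,  u[2] = 1,  u[3] = 14,  u[4] = 3,  u[5] = 4,  u[6] = 17,  u[7] = 6,  u[8] = 7,  u[9] = 2,  u[10] = 9,  u[11] = 10,  u[12] = 5,  u[13] = 12,  u[14] = 13,  u[15] = 8,  u[16] = 15,  u[17] = 16,  u[18] = 11.
The sequence repeats with period 18.
(162 - 0) mod 18 = 0, so u[162] = u[0] = 11.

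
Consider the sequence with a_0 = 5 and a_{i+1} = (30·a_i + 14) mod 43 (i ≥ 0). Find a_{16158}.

Computing terms: a_0 = 5, a_1 = 35, a_2 = 32, a_3 = 28, a_4 = 37, a_5 = 6, a_6 = 22, a_7 = 29, a_8 = 24, a_9 = 3, a_{10} = 18, a_{11} = 38, a_{12} = 36, a_{13} = 19, a_{14} = 25, a_{15} = 33, a_{16} = 15, a_{17} = 34, a_{18} = 2, a_{19} = 31, a_{20} = 41, a_{21} = 40, a_{22} = 10, a_{23} = 13, a_{24} = 17, a_{25} = 8, a_{26} = 39, a_{27} = 23, a_{28} = 16, a_{29} = 21, a_{30} = 42, a_{31} = 27, a_{32} = 7, a_{33} = 9, a_{34} = 26, a_{35} = 20, a_{36} = 12, a_{37} = 30, a_{38} = 11, a_{39} = 0, a_{40} = 14, a_{41} = 4, a_{42} = 5.
The sequence repeats with period 42.
So a_{16158} = a_{0 + ((16158-0) mod 42)} = a_{30} = 42.

42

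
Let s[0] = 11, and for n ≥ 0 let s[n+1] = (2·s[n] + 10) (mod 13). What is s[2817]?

4

Computing terms: s[0] = 11, s[1] = 6, s[2] = 9, s[3] = 2, s[4] = 1, s[5] = 12, s[6] = 8, s[7] = 0, s[8] = 10, s[9] = 4, s[10] = 5, s[11] = 7, s[12] = 11.
Since s[12] = s[0] = 11, the sequence is periodic with period 12.
So s[2817] = s[0 + ((2817-0) mod 12)] = s[9] = 4.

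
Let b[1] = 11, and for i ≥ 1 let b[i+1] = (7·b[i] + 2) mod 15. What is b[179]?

10

Listing terms: b[1] = 11,  b[2] = 4,  b[3] = 0,  b[4] = 2,  b[5] = 1,  b[6] = 9,  b[7] = 5,  b[8] = 7,  b[9] = 6,  b[10] = 14,  b[11] = 10,  b[12] = 12,  b[13] = 11.
The sequence repeats with period 12.
So b[179] = b[1 + ((179-1) mod 12)] = b[11] = 10.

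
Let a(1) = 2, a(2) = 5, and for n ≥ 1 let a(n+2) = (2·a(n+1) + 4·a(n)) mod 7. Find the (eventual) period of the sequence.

We have a(1) = 2, a(2) = 5, a(3) = 4, a(4) = 0, a(5) = 2, a(6) = 4, a(7) = 2, a(8) = 6, a(9) = 6, a(10) = 1, a(11) = 5, a(12) = 0, a(13) = 6, a(14) = 5, a(15) = 6, a(16) = 4, a(17) = 4, a(18) = 3, a(19) = 1, a(20) = 0, a(21) = 4, a(22) = 1, a(23) = 4, a(24) = 5, a(25) = 5, a(26) = 2, a(27) = 3, a(28) = 0, a(29) = 5, a(30) = 3, a(31) = 5, a(32) = 1, a(33) = 1, a(34) = 6, a(35) = 2, a(36) = 0, a(37) = 1, a(38) = 2, a(39) = 1, a(40) = 3, a(41) = 3, a(42) = 4, a(43) = 6, a(44) = 0, a(45) = 3, a(46) = 6, a(47) = 3, a(48) = 2, a(49) = 2, a(50) = 5.
Since (a(49), a(50)) = (a(1), a(2)) = (2, 5) (two consecutive terms determine the rest), the sequence is periodic with period 48.

48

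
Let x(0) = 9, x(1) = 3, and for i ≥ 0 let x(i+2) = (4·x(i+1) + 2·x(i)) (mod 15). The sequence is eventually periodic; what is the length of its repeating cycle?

x(0) = 9, x(1) = 3, x(2) = 0, x(3) = 6, x(4) = 9, x(5) = 3.
Since (x(4), x(5)) = (x(0), x(1)) = (9, 3) (two consecutive terms determine the rest), the sequence is periodic with period 4.

4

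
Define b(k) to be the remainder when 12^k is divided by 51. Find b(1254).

36

Listing terms: b(0) = 1, b(1) = 12, b(2) = 42, b(3) = 45, b(4) = 30, b(5) = 3, b(6) = 36, b(7) = 24, b(8) = 33, b(9) = 39, b(10) = 9, b(11) = 6, b(12) = 21, b(13) = 48, b(14) = 15, b(15) = 27, b(16) = 18, b(17) = 12.
Since b(17) = b(1) = 12, the sequence is eventually periodic: after a pre-period of length 1 it cycles with period 16.
For k ≥ 1, b(k) depends only on (k - 1) mod 16. (1254 - 1) mod 16 = 5, so b(1254) = b(6) = 36.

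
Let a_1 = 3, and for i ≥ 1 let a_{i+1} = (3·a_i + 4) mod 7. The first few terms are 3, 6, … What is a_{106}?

Listing terms: a_1 = 3, a_2 = 6, a_3 = 1, a_4 = 0, a_5 = 4, a_6 = 2, a_7 = 3.
The sequence repeats with period 6.
(106 - 1) mod 6 = 3, so a_{106} = a_4 = 0.

0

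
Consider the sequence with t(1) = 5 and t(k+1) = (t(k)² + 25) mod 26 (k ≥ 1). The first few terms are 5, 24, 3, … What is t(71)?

t(1) = 5,  t(2) = 24,  t(3) = 3,  t(4) = 8,  t(5) = 11,  t(6) = 16,  t(7) = 21,  t(8) = 24.
Since t(8) = t(2) = 24, the sequence is eventually periodic: after a pre-period of length 1 it cycles with period 6.
For k ≥ 2, t(k) depends only on (k - 2) mod 6. (71 - 2) mod 6 = 3, so t(71) = t(5) = 11.

11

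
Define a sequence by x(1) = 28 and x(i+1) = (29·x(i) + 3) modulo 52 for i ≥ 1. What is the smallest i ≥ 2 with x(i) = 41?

We have x(1) = 28; x(2) = 35; x(3) = 30; x(4) = 41; x(5) = 48; x(6) = 43; x(7) = 2; x(8) = 9; x(9) = 4; x(10) = 15; x(11) = 22; x(12) = 17; x(13) = 28.
The sequence repeats with period 12.
The value 41 first appears (with i ≥ 2) at x(4).

4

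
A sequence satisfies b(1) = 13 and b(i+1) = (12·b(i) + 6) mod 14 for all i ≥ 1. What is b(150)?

0

Computing terms: b(1) = 13, b(2) = 8, b(3) = 4, b(4) = 12, b(5) = 10, b(6) = 0, b(7) = 6, b(8) = 8.
Since b(8) = b(2) = 8, the sequence is eventually periodic: after a pre-period of length 1 it cycles with period 6.
For i ≥ 2, b(i) depends only on (i - 2) mod 6. (150 - 2) mod 6 = 4, so b(150) = b(6) = 0.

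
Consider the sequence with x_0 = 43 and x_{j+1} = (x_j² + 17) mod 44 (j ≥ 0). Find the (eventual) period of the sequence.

10

x_0 = 43; x_1 = 18; x_2 = 33; x_3 = 6; x_4 = 9; x_5 = 10; x_6 = 29; x_7 = 22; x_8 = 17; x_9 = 42; x_{10} = 21; x_{11} = 18.
Since x_{11} = x_1 = 18, the sequence is eventually periodic: after a pre-period of length 1 it cycles with period 10.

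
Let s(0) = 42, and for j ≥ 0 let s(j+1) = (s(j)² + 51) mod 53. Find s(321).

9

Listing terms: s(0) = 42,  s(1) = 13,  s(2) = 8,  s(3) = 9,  s(4) = 26,  s(5) = 38,  s(6) = 11,  s(7) = 13.
Since s(7) = s(1) = 13, the sequence is eventually periodic: after a pre-period of length 1 it cycles with period 6.
For j ≥ 1, s(j) depends only on (j - 1) mod 6. (321 - 1) mod 6 = 2, so s(321) = s(3) = 9.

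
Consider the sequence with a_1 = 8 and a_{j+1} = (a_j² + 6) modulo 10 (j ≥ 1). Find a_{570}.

6

Listing terms: a_1 = 8; a_2 = 0; a_3 = 6; a_4 = 2; a_5 = 0.
Since a_5 = a_2 = 0, the sequence is eventually periodic: after a pre-period of length 1 it cycles with period 3.
For j ≥ 2, a_j depends only on (j - 2) mod 3. (570 - 2) mod 3 = 1, so a_{570} = a_3 = 6.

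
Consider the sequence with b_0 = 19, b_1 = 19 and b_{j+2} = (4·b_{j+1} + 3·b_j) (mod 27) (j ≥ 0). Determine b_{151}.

19

We have b_0 = 19,  b_1 = 19,  b_2 = 25,  b_3 = 22,  b_4 = 1,  b_5 = 16,  b_6 = 13,  b_7 = 19,  b_8 = 7,  b_9 = 4,  b_{10} = 10,  b_{11} = 25,  b_{12} = 22.
Since (b_{11}, b_{12}) = (b_2, b_3) = (25, 22) (two consecutive terms determine the rest), the sequence is eventually periodic: after a pre-period of length 2 it cycles with period 9.
For j ≥ 2, b_j depends only on (j - 2) mod 9. (151 - 2) mod 9 = 5, so b_{151} = b_7 = 19.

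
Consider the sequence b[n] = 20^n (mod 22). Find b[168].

14

We have b[1] = 20; b[2] = 4; b[3] = 14; b[4] = 16; b[5] = 12; b[6] = 20.
Since b[6] = b[1] = 20, the sequence is periodic with period 5.
So b[168] = b[1 + ((168-1) mod 5)] = b[3] = 14.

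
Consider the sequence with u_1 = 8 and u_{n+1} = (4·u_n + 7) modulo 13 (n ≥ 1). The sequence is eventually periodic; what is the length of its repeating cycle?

6

Computing terms: u_1 = 8; u_2 = 0; u_3 = 7; u_4 = 9; u_5 = 4; u_6 = 10; u_7 = 8.
Since u_7 = u_1 = 8, the sequence is periodic with period 6.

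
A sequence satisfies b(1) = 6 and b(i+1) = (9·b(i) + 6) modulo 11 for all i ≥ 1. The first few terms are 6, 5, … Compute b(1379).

Computing terms: b(1) = 6,  b(2) = 5,  b(3) = 7,  b(4) = 3,  b(5) = 0,  b(6) = 6.
The sequence repeats with period 5.
So b(1379) = b(1 + ((1379-1) mod 5)) = b(4) = 3.

3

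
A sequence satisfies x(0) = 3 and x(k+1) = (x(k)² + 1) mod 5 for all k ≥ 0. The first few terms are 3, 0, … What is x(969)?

2

x(0) = 3,  x(1) = 0,  x(2) = 1,  x(3) = 2,  x(4) = 0.
Since x(4) = x(1) = 0, the sequence is eventually periodic: after a pre-period of length 1 it cycles with period 3.
For k ≥ 1, x(k) depends only on (k - 1) mod 3. (969 - 1) mod 3 = 2, so x(969) = x(3) = 2.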